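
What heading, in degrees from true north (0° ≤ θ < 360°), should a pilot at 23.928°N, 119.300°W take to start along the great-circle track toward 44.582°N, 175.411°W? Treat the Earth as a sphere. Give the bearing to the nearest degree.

Δλ = -175.411 − -119.300 = -56.111°.
θ = atan2( sin Δλ · cos φ₂ , cos φ₁ · sin φ₂ − sin φ₁ · cos φ₂ · cos Δλ )
  = atan2(-0.59125, 0.48053) = -50.898° → normalised to [0°, 360°): 309.102°.

309°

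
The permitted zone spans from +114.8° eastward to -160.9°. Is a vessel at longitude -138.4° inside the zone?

No

Band width going east from +114.8° to -160.9°: ((-160.9 − 114.8) mod 360) = 84.3°.
Offset of -138.4° east of the west edge: ((-138.4 − 114.8) mod 360) = 106.8°.
106.8° > 84.3° ⇒ outside.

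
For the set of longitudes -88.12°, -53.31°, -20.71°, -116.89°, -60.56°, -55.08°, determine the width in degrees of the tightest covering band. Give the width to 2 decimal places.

96.18°

Sort the longitudes: -116.89°, -88.12°, -60.56°, -55.08°, -53.31°, -20.71°.
Eastward gaps between consecutive values (wrapping around): 28.77°, 27.56°, 5.48°, 1.77°, 32.60°, 263.82°.
Largest gap = 263.82° ⇒ minimal covering band is its complement: 360° − 263.82° = 96.18°.
Band runs from -116.89° eastward to -20.71°.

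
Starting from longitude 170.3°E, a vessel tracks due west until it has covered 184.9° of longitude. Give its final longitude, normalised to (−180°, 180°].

Start at +170.3°; shift −184.9° → -14.6°.
-14.6° already lies in (−180°, 180°].

14.6°W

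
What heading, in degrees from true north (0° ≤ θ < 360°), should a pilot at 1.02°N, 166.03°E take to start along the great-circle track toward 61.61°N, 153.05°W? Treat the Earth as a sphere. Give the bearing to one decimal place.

19.6°

Δλ = -153.05 − 166.03 = -319.08°; wrapped into (−180°, 180°]: 40.92°.
θ = atan2( sin Δλ · cos φ₂ , cos φ₁ · sin φ₂ − sin φ₁ · cos φ₂ · cos Δλ )
  = atan2(0.31144, 0.87320) = 19.629° → normalised to [0°, 360°): 19.629°.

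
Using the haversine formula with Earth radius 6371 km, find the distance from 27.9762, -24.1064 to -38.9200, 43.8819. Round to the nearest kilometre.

Δλ = 43.8819 − -24.1064 = 67.9883°.
Δφ = -38.9200 − 27.9762 = -66.8962°.
a = sin²(Δφ/2) + cos φ₁ · cos φ₂ · sin²(Δλ/2) = 0.518592.
c = 2·atan2(√a, √(1−a)) = 1.60799 rad → d = 6371·c ≈ 10244.49 km.

10244 km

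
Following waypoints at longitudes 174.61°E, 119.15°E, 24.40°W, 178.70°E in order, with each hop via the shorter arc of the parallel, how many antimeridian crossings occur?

1

Leg 1: +174.61° → +119.15°, shortest Δλ = -55.46° (west) — does not cross 180°.
Leg 2: +119.15° → -24.40°, shortest Δλ = -143.55° (west) — does not cross 180°.
Leg 3: -24.40° → +178.70°, shortest Δλ = -156.9° (west) — crosses 180°.
Total crossings: 1.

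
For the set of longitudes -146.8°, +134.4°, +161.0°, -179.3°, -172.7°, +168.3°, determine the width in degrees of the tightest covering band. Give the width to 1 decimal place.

78.8°

Sort the longitudes: -179.3°, -172.7°, -146.8°, +134.4°, +161.0°, +168.3°.
Eastward gaps between consecutive values (wrapping around): 6.6°, 25.9°, 281.2°, 26.6°, 7.3°, 12.4°.
Largest gap = 281.2° ⇒ minimal covering band is its complement: 360° − 281.2° = 78.8°.
Band runs from +134.4° eastward to -146.8°, crossing the antimeridian.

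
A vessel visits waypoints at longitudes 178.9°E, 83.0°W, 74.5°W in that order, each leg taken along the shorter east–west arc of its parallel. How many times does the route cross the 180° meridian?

Leg 1: +178.9° → -83.0°, shortest Δλ = 98.1° (east) — crosses 180°.
Leg 2: -83.0° → -74.5°, shortest Δλ = 8.5° (east) — does not cross 180°.
Total crossings: 1.

1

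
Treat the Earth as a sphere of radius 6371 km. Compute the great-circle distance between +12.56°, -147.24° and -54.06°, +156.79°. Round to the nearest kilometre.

9083 km

Δλ = 156.79 − -147.24 = 304.03°; wrapped into (−180°, 180°]: -55.97°.
Δφ = -54.06 − 12.56 = -66.62°.
a = sin²(Δφ/2) + cos φ₁ · cos φ₂ · sin²(Δλ/2) = 0.427729.
c = 2·atan2(√a, √(1−a)) = 1.42575 rad → d = 6371·c ≈ 9083.43 km.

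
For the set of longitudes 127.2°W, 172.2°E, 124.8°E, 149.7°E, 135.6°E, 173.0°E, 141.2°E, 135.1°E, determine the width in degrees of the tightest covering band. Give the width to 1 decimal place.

108.0°

Sort the longitudes: -127.2°, +124.8°, +135.1°, +135.6°, +141.2°, +149.7°, +172.2°, +173.0°.
Eastward gaps between consecutive values (wrapping around): 252.0°, 10.3°, 0.5°, 5.6°, 8.5°, 22.5°, 0.8°, 59.8°.
Largest gap = 252.0° ⇒ minimal covering band is its complement: 360° − 252.0° = 108.0°.
Band runs from +124.8° eastward to -127.2°, crossing the antimeridian.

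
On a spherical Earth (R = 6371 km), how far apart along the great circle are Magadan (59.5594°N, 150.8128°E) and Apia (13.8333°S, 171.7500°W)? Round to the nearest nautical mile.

4765 nmi

Δλ = -171.7500 − 150.8128 = -322.5628°; wrapped into (−180°, 180°]: 37.4372°.
Δφ = -13.8333 − 59.5594 = -73.3927°.
a = sin²(Δφ/2) + cos φ₁ · cos φ₂ · sin²(Δλ/2) = 0.407761.
c = 2·atan2(√a, √(1−a)) = 1.38525 rad → d = 6371·c ≈ 8825.46 km ≈ 4765.37 nmi.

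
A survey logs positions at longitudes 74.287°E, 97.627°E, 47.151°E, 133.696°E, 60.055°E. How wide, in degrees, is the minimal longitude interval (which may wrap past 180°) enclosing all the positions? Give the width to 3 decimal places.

86.545°

Sort the longitudes: +47.151°, +60.055°, +74.287°, +97.627°, +133.696°.
Eastward gaps between consecutive values (wrapping around): 12.904°, 14.232°, 23.340°, 36.069°, 273.455°.
Largest gap = 273.455° ⇒ minimal covering band is its complement: 360° − 273.455° = 86.545°.
Band runs from +47.151° eastward to +133.696°.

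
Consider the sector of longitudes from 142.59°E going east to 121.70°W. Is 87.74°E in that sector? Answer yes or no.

No

Band width going east from +142.59° to -121.70°: ((-121.70 − 142.59) mod 360) = 95.71°.
Offset of +87.74° east of the west edge: ((87.74 − 142.59) mod 360) = 305.15°.
305.15° > 95.71° ⇒ outside.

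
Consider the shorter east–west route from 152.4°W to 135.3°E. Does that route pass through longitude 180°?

Yes

Naïve |135.3 − -152.4| = 287.7° > 180°, so the shorter arc goes the other way round — across 180°.
Signed shortest Δλ = ((135.3 − -152.4 + 180) mod 360) − 180 = -72.3°.
Going west by 72.3° from -152.4° passes through 180° before reaching +135.3°.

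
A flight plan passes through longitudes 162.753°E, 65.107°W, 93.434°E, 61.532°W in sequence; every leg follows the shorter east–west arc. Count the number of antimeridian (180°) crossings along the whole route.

Leg 1: +162.753° → -65.107°, shortest Δλ = 132.14° (east) — crosses 180°.
Leg 2: -65.107° → +93.434°, shortest Δλ = 158.541° (east) — does not cross 180°.
Leg 3: +93.434° → -61.532°, shortest Δλ = -154.966° (west) — does not cross 180°.
Total crossings: 1.

1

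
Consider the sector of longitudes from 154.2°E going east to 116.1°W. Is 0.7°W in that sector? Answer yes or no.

No

Band width going east from +154.2° to -116.1°: ((-116.1 − 154.2) mod 360) = 89.7°.
Offset of -0.7° east of the west edge: ((-0.7 − 154.2) mod 360) = 205.1°.
205.1° > 89.7° ⇒ outside.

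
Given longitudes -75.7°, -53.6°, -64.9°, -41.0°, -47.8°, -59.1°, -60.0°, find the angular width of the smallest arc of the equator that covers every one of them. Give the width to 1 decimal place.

Sort the longitudes: -75.7°, -64.9°, -60.0°, -59.1°, -53.6°, -47.8°, -41.0°.
Eastward gaps between consecutive values (wrapping around): 10.8°, 4.9°, 0.9°, 5.5°, 5.8°, 6.8°, 325.3°.
Largest gap = 325.3° ⇒ minimal covering band is its complement: 360° − 325.3° = 34.7°.
Band runs from -75.7° eastward to -41.0°.

34.7°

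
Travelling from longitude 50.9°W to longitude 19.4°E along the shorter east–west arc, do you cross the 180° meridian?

No

Signed shortest Δλ = ((19.4 − -50.9 + 180) mod 360) − 180 = 70.3°.
Going east by 70.3° from -50.9° reaches +19.4° without touching 180°.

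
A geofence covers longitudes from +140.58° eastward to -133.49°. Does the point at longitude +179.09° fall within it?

Band width going east from +140.58° to -133.49°: ((-133.49 − 140.58) mod 360) = 85.93°.
Offset of +179.09° east of the west edge: ((179.09 − 140.58) mod 360) = 38.51°.
38.51° ≤ 85.93° ⇒ inside.

Yes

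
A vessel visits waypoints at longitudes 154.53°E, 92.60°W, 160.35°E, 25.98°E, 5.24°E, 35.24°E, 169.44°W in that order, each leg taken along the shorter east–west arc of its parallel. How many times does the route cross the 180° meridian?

3

Leg 1: +154.53° → -92.60°, shortest Δλ = 112.87° (east) — crosses 180°.
Leg 2: -92.60° → +160.35°, shortest Δλ = -107.05° (west) — crosses 180°.
Leg 3: +160.35° → +25.98°, shortest Δλ = -134.37° (west) — does not cross 180°.
Leg 4: +25.98° → +5.24°, shortest Δλ = -20.74° (west) — does not cross 180°.
Leg 5: +5.24° → +35.24°, shortest Δλ = 30.0° (east) — does not cross 180°.
Leg 6: +35.24° → -169.44°, shortest Δλ = 155.32° (east) — crosses 180°.
Total crossings: 3.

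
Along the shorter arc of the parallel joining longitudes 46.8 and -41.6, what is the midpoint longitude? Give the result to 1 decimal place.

+2.6°

Signed shortest Δλ from +46.8° to -41.6° is -88.4°.
Midpoint longitude = +46.8° + (-88.4°)/2 = +46.8° − 44.2° = +2.6°.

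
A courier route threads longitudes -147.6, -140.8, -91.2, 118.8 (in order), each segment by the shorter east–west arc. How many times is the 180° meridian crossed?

Leg 1: -147.6° → -140.8°, shortest Δλ = 6.8° (east) — does not cross 180°.
Leg 2: -140.8° → -91.2°, shortest Δλ = 49.6° (east) — does not cross 180°.
Leg 3: -91.2° → +118.8°, shortest Δλ = -150.0° (west) — crosses 180°.
Total crossings: 1.

1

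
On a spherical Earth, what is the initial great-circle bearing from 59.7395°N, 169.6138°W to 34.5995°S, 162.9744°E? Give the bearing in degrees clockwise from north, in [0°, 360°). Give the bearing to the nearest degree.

Δλ = 162.9744 − -169.6138 = 332.5882°; wrapped into (−180°, 180°]: -27.4118°.
θ = atan2( sin Δλ · cos φ₂ , cos φ₁ · sin φ₂ − sin φ₁ · cos φ₂ · cos Δλ )
  = atan2(-0.37896, -0.91731) = -157.553° → normalised to [0°, 360°): 202.447°.

202°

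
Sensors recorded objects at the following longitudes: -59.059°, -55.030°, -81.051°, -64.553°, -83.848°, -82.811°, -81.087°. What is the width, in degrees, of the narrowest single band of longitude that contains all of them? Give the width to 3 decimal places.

28.818°

Sort the longitudes: -83.848°, -82.811°, -81.087°, -81.051°, -64.553°, -59.059°, -55.030°.
Eastward gaps between consecutive values (wrapping around): 1.037°, 1.724°, 0.036°, 16.498°, 5.494°, 4.029°, 331.182°.
Largest gap = 331.182° ⇒ minimal covering band is its complement: 360° − 331.182° = 28.818°.
Band runs from -83.848° eastward to -55.030°.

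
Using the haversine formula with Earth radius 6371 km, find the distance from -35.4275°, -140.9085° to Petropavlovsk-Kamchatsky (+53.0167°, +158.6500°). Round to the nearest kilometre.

11429 km

Δλ = 158.6500 − -140.9085 = 299.5585°; wrapped into (−180°, 180°]: -60.4415°.
Δφ = 53.0167 − -35.4275 = 88.4442°.
a = sin²(Δφ/2) + cos φ₁ · cos φ₂ · sin²(Δλ/2) = 0.610614.
c = 2·atan2(√a, √(1−a)) = 1.79387 rad → d = 6371·c ≈ 11428.74 km.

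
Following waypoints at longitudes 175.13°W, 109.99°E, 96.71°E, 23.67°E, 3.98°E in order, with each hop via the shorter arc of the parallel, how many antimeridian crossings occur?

1

Leg 1: -175.13° → +109.99°, shortest Δλ = -74.88° (west) — crosses 180°.
Leg 2: +109.99° → +96.71°, shortest Δλ = -13.28° (west) — does not cross 180°.
Leg 3: +96.71° → +23.67°, shortest Δλ = -73.04° (west) — does not cross 180°.
Leg 4: +23.67° → +3.98°, shortest Δλ = -19.69° (west) — does not cross 180°.
Total crossings: 1.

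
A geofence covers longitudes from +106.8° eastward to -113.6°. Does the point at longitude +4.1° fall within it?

No

Band width going east from +106.8° to -113.6°: ((-113.6 − 106.8) mod 360) = 139.6°.
Offset of +4.1° east of the west edge: ((4.1 − 106.8) mod 360) = 257.3°.
257.3° > 139.6° ⇒ outside.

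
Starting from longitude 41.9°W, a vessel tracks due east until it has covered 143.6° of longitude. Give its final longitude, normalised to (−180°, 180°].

101.7°E

Start at -41.9°; shift +143.6° → +101.7°.
+101.7° already lies in (−180°, 180°].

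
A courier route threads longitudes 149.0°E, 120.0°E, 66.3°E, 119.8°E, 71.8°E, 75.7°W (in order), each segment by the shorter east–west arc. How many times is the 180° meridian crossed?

Leg 1: +149.0° → +120.0°, shortest Δλ = -29.0° (west) — does not cross 180°.
Leg 2: +120.0° → +66.3°, shortest Δλ = -53.7° (west) — does not cross 180°.
Leg 3: +66.3° → +119.8°, shortest Δλ = 53.5° (east) — does not cross 180°.
Leg 4: +119.8° → +71.8°, shortest Δλ = -48.0° (west) — does not cross 180°.
Leg 5: +71.8° → -75.7°, shortest Δλ = -147.5° (west) — does not cross 180°.
Total crossings: 0.

0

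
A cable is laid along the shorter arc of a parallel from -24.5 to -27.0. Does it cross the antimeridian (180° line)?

No

Signed shortest Δλ = ((-27.0 − -24.5 + 180) mod 360) − 180 = -2.5°.
Going west by 2.5° from -24.5° reaches -27.0° without touching 180°.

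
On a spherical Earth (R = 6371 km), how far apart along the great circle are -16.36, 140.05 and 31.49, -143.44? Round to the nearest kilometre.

9729 km

Δλ = -143.44 − 140.05 = -283.49°; wrapped into (−180°, 180°]: 76.51°.
Δφ = 31.49 − -16.36 = 47.85°.
a = sin²(Δφ/2) + cos φ₁ · cos φ₂ · sin²(Δλ/2) = 0.478132.
c = 2·atan2(√a, √(1−a)) = 1.52705 rad → d = 6371·c ≈ 9728.81 km.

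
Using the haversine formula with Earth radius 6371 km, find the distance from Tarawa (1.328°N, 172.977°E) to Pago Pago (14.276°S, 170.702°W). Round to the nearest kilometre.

Δλ = -170.702 − 172.977 = -343.679°; wrapped into (−180°, 180°]: 16.321°.
Δφ = -14.276 − 1.328 = -15.604°.
a = sin²(Δφ/2) + cos φ₁ · cos φ₂ · sin²(Δλ/2) = 0.037949.
c = 2·atan2(√a, √(1−a)) = 0.39212 rad → d = 6371·c ≈ 2498.20 km.

2498 km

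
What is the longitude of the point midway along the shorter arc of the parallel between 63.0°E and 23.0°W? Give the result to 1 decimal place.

Signed shortest Δλ from +63.0° to -23.0° is -86.0°.
Midpoint longitude = +63.0° + (-86.0°)/2 = +63.0° − 43.0° = +20.0°.

20.0°E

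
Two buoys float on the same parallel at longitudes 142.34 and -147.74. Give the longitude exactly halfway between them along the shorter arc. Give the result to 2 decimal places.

+177.30°

Signed shortest Δλ from +142.34° to -147.74° is +69.92°.
Midpoint longitude = +142.34° + (+69.92°)/2 = +142.34° + 34.96° = +177.30°.
(The naïve average (+142.34 + -147.74)/2 = -2.7° is on the wrong side of the globe.)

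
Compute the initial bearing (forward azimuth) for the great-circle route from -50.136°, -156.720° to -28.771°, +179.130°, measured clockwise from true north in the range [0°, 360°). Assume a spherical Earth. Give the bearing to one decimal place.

Δλ = 179.130 − -156.720 = 335.850°; wrapped into (−180°, 180°]: -24.150°.
θ = atan2( sin Δλ · cos φ₂ , cos φ₁ · sin φ₂ − sin φ₁ · cos φ₂ · cos Δλ )
  = atan2(-0.35862, 0.30542) = -49.580° → normalised to [0°, 360°): 310.420°.

310.4°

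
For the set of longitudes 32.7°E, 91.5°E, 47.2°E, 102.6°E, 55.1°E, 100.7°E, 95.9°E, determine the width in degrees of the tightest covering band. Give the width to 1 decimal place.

Sort the longitudes: +32.7°, +47.2°, +55.1°, +91.5°, +95.9°, +100.7°, +102.6°.
Eastward gaps between consecutive values (wrapping around): 14.5°, 7.9°, 36.4°, 4.4°, 4.8°, 1.9°, 290.1°.
Largest gap = 290.1° ⇒ minimal covering band is its complement: 360° − 290.1° = 69.9°.
Band runs from +32.7° eastward to +102.6°.

69.9°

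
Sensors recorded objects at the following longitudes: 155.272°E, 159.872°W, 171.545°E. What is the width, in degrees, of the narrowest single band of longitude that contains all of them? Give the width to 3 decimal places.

44.856°

Sort the longitudes: -159.872°, +155.272°, +171.545°.
Eastward gaps between consecutive values (wrapping around): 315.144°, 16.273°, 28.583°.
Largest gap = 315.144° ⇒ minimal covering band is its complement: 360° − 315.144° = 44.856°.
Band runs from +155.272° eastward to -159.872°, crossing the antimeridian.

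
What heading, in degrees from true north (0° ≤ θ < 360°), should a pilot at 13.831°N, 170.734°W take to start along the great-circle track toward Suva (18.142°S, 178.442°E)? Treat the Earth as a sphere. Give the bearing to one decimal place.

198.8°

Δλ = 178.442 − -170.734 = 349.176°; wrapped into (−180°, 180°]: -10.824°.
θ = atan2( sin Δλ · cos φ₂ , cos φ₁ · sin φ₂ − sin φ₁ · cos φ₂ · cos Δλ )
  = atan2(-0.17846, -0.52548) = -161.242° → normalised to [0°, 360°): 198.758°.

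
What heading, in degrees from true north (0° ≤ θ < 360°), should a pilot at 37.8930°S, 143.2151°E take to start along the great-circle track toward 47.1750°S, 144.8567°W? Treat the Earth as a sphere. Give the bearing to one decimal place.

124.8°

Δλ = -144.8567 − 143.2151 = -288.0718°; wrapped into (−180°, 180°]: 71.9282°.
θ = atan2( sin Δλ · cos φ₂ , cos φ₁ · sin φ₂ − sin φ₁ · cos φ₂ · cos Δλ )
  = atan2(0.64623, -0.44928) = 124.809° → normalised to [0°, 360°): 124.809°.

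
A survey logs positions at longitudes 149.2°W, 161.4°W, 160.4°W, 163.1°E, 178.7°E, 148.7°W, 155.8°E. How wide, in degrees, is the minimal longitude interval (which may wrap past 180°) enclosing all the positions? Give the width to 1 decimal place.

55.5°

Sort the longitudes: -161.4°, -160.4°, -149.2°, -148.7°, +155.8°, +163.1°, +178.7°.
Eastward gaps between consecutive values (wrapping around): 1.0°, 11.2°, 0.5°, 304.5°, 7.3°, 15.6°, 19.9°.
Largest gap = 304.5° ⇒ minimal covering band is its complement: 360° − 304.5° = 55.5°.
Band runs from +155.8° eastward to -148.7°, crossing the antimeridian.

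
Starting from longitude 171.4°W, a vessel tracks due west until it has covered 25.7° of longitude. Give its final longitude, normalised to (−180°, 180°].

Start at -171.4°; shift −25.7° → -197.1°.
-197.1° lies outside (−180°, 180°]; add 360° → +162.9°.

162.9°E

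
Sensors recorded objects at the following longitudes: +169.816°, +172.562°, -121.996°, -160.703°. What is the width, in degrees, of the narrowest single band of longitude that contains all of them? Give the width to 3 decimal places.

68.188°

Sort the longitudes: -160.703°, -121.996°, +169.816°, +172.562°.
Eastward gaps between consecutive values (wrapping around): 38.707°, 291.812°, 2.746°, 26.735°.
Largest gap = 291.812° ⇒ minimal covering band is its complement: 360° − 291.812° = 68.188°.
Band runs from +169.816° eastward to -121.996°, crossing the antimeridian.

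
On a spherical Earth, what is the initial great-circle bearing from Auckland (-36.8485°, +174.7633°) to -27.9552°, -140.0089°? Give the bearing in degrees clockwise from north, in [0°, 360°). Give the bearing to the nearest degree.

Δλ = -140.0089 − 174.7633 = -314.7722°; wrapped into (−180°, 180°]: 45.2278°.
θ = atan2( sin Δλ · cos φ₂ , cos φ₁ · sin φ₂ − sin φ₁ · cos φ₂ · cos Δλ )
  = atan2(0.62708, -0.00205) = 90.187° → normalised to [0°, 360°): 90.187°.

90°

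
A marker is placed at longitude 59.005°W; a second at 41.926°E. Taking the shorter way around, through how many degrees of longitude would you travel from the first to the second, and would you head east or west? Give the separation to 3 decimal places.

100.931° east

Raw difference: 41.926 − -59.005 = 100.931°.
Normalise into (−180°, 180°]: 100.931° stays 100.931°.
Positive ⇒ the second point lies to the east; separation 100.931°.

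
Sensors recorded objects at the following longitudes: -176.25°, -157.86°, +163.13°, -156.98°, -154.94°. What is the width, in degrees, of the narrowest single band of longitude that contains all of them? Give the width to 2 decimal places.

41.93°

Sort the longitudes: -176.25°, -157.86°, -156.98°, -154.94°, +163.13°.
Eastward gaps between consecutive values (wrapping around): 18.39°, 0.88°, 2.04°, 318.07°, 20.62°.
Largest gap = 318.07° ⇒ minimal covering band is its complement: 360° − 318.07° = 41.93°.
Band runs from +163.13° eastward to -154.94°, crossing the antimeridian.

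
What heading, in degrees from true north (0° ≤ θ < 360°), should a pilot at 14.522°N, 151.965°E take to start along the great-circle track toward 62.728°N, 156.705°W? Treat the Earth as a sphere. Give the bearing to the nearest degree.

24°

Δλ = -156.705 − 151.965 = -308.670°; wrapped into (−180°, 180°]: 51.330°.
θ = atan2( sin Δλ · cos φ₂ , cos φ₁ · sin φ₂ − sin φ₁ · cos φ₂ · cos Δλ )
  = atan2(0.35776, 0.78865) = 24.400° → normalised to [0°, 360°): 24.400°.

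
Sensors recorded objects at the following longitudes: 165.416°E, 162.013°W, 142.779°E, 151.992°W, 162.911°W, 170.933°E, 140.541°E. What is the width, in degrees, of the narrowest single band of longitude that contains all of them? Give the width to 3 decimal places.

67.467°

Sort the longitudes: -162.911°, -162.013°, -151.992°, +140.541°, +142.779°, +165.416°, +170.933°.
Eastward gaps between consecutive values (wrapping around): 0.898°, 10.021°, 292.533°, 2.238°, 22.637°, 5.517°, 26.156°.
Largest gap = 292.533° ⇒ minimal covering band is its complement: 360° − 292.533° = 67.467°.
Band runs from +140.541° eastward to -151.992°, crossing the antimeridian.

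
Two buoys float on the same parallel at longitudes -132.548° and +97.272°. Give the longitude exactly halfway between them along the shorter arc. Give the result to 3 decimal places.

Signed shortest Δλ from -132.548° to +97.272° is -130.180°.
Midpoint longitude = -132.548° + (-130.180°)/2 = -132.548° − 65.090° = -197.638°.
Normalise into (−180°, 180°]: +162.362°.
(The naïve average (-132.548 + +97.272)/2 = -17.638° is on the wrong side of the globe.)

+162.362°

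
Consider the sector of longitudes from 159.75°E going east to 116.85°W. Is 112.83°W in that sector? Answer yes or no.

No

Band width going east from +159.75° to -116.85°: ((-116.85 − 159.75) mod 360) = 83.40°.
Offset of -112.83° east of the west edge: ((-112.83 − 159.75) mod 360) = 87.42°.
87.42° > 83.40° ⇒ outside.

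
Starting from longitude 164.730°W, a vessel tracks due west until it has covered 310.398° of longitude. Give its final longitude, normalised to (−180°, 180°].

115.128°W

Start at -164.730°; shift −310.398° → -475.128°.
-475.128° lies outside (−180°, 180°]; add 360° → -115.128°.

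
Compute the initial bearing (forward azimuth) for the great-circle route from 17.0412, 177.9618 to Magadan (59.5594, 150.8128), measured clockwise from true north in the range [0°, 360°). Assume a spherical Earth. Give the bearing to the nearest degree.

342°

Δλ = 150.8128 − 177.9618 = -27.1490°.
θ = atan2( sin Δλ · cos φ₂ , cos φ₁ · sin φ₂ − sin φ₁ · cos φ₂ · cos Δλ )
  = atan2(-0.23119, 0.69218) = -18.469° → normalised to [0°, 360°): 341.531°.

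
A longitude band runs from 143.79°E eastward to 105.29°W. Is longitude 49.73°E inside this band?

Band width going east from +143.79° to -105.29°: ((-105.29 − 143.79) mod 360) = 110.92°.
Offset of +49.73° east of the west edge: ((49.73 − 143.79) mod 360) = 265.94°.
265.94° > 110.92° ⇒ outside.

No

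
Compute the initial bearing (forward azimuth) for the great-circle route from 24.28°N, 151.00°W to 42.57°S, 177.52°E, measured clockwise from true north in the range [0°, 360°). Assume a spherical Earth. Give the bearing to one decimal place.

Δλ = 177.52 − -151.00 = 328.52°; wrapped into (−180°, 180°]: -31.48°.
θ = atan2( sin Δλ · cos φ₂ , cos φ₁ · sin φ₂ − sin φ₁ · cos φ₂ · cos Δλ )
  = atan2(-0.38458, -0.87491) = -156.272° → normalised to [0°, 360°): 203.728°.

203.7°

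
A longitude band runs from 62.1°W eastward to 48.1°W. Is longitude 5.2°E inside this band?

No

Band width going east from -62.1° to -48.1°: ((-48.1 − -62.1) mod 360) = 14.0°.
Offset of +5.2° east of the west edge: ((5.2 − -62.1) mod 360) = 67.3°.
67.3° > 14.0° ⇒ outside.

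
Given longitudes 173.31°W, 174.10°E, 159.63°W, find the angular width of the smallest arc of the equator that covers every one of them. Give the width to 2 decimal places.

Sort the longitudes: -173.31°, -159.63°, +174.10°.
Eastward gaps between consecutive values (wrapping around): 13.68°, 333.73°, 12.59°.
Largest gap = 333.73° ⇒ minimal covering band is its complement: 360° − 333.73° = 26.27°.
Band runs from +174.10° eastward to -159.63°, crossing the antimeridian.

26.27°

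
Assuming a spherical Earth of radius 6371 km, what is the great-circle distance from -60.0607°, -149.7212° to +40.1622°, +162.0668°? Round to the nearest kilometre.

Δλ = 162.0668 − -149.7212 = 311.7880°; wrapped into (−180°, 180°]: -48.2120°.
Δφ = 40.1622 − -60.0607 = 100.2229°.
a = sin²(Δφ/2) + cos φ₁ · cos φ₂ · sin²(Δλ/2) = 0.652363.
c = 2·atan2(√a, √(1−a)) = 1.88045 rad → d = 6371·c ≈ 11980.32 km.

11980 km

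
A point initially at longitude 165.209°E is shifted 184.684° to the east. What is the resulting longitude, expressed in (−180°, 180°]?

10.107°W

Start at +165.209°; shift +184.684° → +349.893°.
+349.893° lies outside (−180°, 180°]; subtract 360° → -10.107°.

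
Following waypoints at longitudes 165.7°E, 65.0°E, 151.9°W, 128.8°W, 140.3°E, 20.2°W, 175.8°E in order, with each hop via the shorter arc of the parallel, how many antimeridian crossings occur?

Leg 1: +165.7° → +65.0°, shortest Δλ = -100.7° (west) — does not cross 180°.
Leg 2: +65.0° → -151.9°, shortest Δλ = 143.1° (east) — crosses 180°.
Leg 3: -151.9° → -128.8°, shortest Δλ = 23.1° (east) — does not cross 180°.
Leg 4: -128.8° → +140.3°, shortest Δλ = -90.9° (west) — crosses 180°.
Leg 5: +140.3° → -20.2°, shortest Δλ = -160.5° (west) — does not cross 180°.
Leg 6: -20.2° → +175.8°, shortest Δλ = -164.0° (west) — crosses 180°.
Total crossings: 3.

3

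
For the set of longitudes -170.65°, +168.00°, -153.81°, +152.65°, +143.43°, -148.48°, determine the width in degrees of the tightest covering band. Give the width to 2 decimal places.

68.09°

Sort the longitudes: -170.65°, -153.81°, -148.48°, +143.43°, +152.65°, +168.00°.
Eastward gaps between consecutive values (wrapping around): 16.84°, 5.33°, 291.91°, 9.22°, 15.35°, 21.35°.
Largest gap = 291.91° ⇒ minimal covering band is its complement: 360° − 291.91° = 68.09°.
Band runs from +143.43° eastward to -148.48°, crossing the antimeridian.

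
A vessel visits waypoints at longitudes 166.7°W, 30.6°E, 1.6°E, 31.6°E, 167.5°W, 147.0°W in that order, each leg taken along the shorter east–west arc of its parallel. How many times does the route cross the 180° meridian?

2

Leg 1: -166.7° → +30.6°, shortest Δλ = -162.7° (west) — crosses 180°.
Leg 2: +30.6° → +1.6°, shortest Δλ = -29.0° (west) — does not cross 180°.
Leg 3: +1.6° → +31.6°, shortest Δλ = 30.0° (east) — does not cross 180°.
Leg 4: +31.6° → -167.5°, shortest Δλ = 160.9° (east) — crosses 180°.
Leg 5: -167.5° → -147.0°, shortest Δλ = 20.5° (east) — does not cross 180°.
Total crossings: 2.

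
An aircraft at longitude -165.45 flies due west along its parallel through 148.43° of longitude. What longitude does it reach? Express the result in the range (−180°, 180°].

Start at -165.45°; shift −148.43° → -313.88°.
-313.88° lies outside (−180°, 180°]; add 360° → +46.12°.

+46.12°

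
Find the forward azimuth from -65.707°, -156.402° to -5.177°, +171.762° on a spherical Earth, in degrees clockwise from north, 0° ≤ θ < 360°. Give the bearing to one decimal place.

Δλ = 171.762 − -156.402 = 328.164°; wrapped into (−180°, 180°]: -31.836°.
θ = atan2( sin Δλ · cos φ₂ , cos φ₁ · sin φ₂ − sin φ₁ · cos φ₂ · cos Δλ )
  = atan2(-0.52534, 0.73405) = -35.590° → normalised to [0°, 360°): 324.410°.

324.4°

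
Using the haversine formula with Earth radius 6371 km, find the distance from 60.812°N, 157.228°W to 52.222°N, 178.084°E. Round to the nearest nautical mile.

Δλ = 178.084 − -157.228 = 335.312°; wrapped into (−180°, 180°]: -24.688°.
Δφ = 52.222 − 60.812 = -8.590°.
a = sin²(Δφ/2) + cos φ₁ · cos φ₂ · sin²(Δλ/2) = 0.019262.
c = 2·atan2(√a, √(1−a)) = 0.27848 rad → d = 6371·c ≈ 1774.18 km ≈ 957.98 nmi.

958 nmi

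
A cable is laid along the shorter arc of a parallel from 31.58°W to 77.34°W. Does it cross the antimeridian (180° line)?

Signed shortest Δλ = ((-77.34 − -31.58 + 180) mod 360) − 180 = -45.76°.
Going west by 45.76° from -31.58° reaches -77.34° without touching 180°.

No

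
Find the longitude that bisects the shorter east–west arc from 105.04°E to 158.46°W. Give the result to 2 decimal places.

153.29°E

Signed shortest Δλ from +105.04° to -158.46° is +96.50°.
Midpoint longitude = +105.04° + (+96.50°)/2 = +105.04° + 48.25° = +153.29°.
(The naïve average (+105.04 + -158.46)/2 = -26.71° is on the wrong side of the globe.)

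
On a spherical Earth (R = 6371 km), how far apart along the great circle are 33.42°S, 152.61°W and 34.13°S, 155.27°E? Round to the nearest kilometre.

4764 km

Δλ = 155.27 − -152.61 = 307.88°; wrapped into (−180°, 180°]: -52.12°.
Δφ = -34.13 − -33.42 = -0.71°.
a = sin²(Δφ/2) + cos φ₁ · cos φ₂ · sin²(Δλ/2) = 0.133379.
c = 2·atan2(√a, √(1−a)) = 0.74772 rad → d = 6371·c ≈ 4763.71 km.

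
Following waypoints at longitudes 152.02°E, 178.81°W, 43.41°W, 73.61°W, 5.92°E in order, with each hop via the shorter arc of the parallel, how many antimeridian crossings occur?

1

Leg 1: +152.02° → -178.81°, shortest Δλ = 29.17° (east) — crosses 180°.
Leg 2: -178.81° → -43.41°, shortest Δλ = 135.4° (east) — does not cross 180°.
Leg 3: -43.41° → -73.61°, shortest Δλ = -30.2° (west) — does not cross 180°.
Leg 4: -73.61° → +5.92°, shortest Δλ = 79.53° (east) — does not cross 180°.
Total crossings: 1.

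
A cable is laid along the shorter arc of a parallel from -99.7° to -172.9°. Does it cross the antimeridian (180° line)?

Signed shortest Δλ = ((-172.9 − -99.7 + 180) mod 360) − 180 = -73.2°.
Going west by 73.2° from -99.7° reaches -172.9° without touching 180°.

No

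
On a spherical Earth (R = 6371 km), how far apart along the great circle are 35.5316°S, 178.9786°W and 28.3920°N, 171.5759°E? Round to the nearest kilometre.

Δλ = 171.5759 − -178.9786 = 350.5545°; wrapped into (−180°, 180°]: -9.4455°.
Δφ = 28.3920 − -35.5316 = 63.9236°.
a = sin²(Δφ/2) + cos φ₁ · cos φ₂ · sin²(Δλ/2) = 0.285068.
c = 2·atan2(√a, √(1−a)) = 1.12646 rad → d = 6371·c ≈ 7176.65 km.

7177 km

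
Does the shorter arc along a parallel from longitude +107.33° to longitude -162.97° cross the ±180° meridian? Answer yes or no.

Naïve |-162.97 − 107.33| = 270.3° > 180°, so the shorter arc goes the other way round — across 180°.
Signed shortest Δλ = ((-162.97 − 107.33 + 180) mod 360) − 180 = 89.7°.
Going east by 89.7° from +107.33° passes through 180° before reaching -162.97°.

Yes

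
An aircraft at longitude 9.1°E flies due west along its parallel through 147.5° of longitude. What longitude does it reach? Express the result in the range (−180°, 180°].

138.4°W

Start at +9.1°; shift −147.5° → -138.4°.
-138.4° already lies in (−180°, 180°].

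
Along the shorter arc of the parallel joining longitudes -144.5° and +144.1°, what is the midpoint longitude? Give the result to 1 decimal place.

Signed shortest Δλ from -144.5° to +144.1° is -71.4°.
Midpoint longitude = -144.5° + (-71.4°)/2 = -144.5° − 35.7° = -180.2°.
Normalise into (−180°, 180°]: +179.8°.
(The naïve average (-144.5 + +144.1)/2 = -0.2° is on the wrong side of the globe.)

+179.8°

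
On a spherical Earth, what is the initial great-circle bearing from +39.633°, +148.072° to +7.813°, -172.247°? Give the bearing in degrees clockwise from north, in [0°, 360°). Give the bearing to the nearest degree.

Δλ = -172.247 − 148.072 = -320.319°; wrapped into (−180°, 180°]: 39.681°.
θ = atan2( sin Δλ · cos φ₂ , cos φ₁ · sin φ₂ − sin φ₁ · cos φ₂ · cos Δλ )
  = atan2(0.63259, -0.38166) = 121.104° → normalised to [0°, 360°): 121.104°.

121°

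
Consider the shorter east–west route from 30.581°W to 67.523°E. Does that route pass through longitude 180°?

No

Signed shortest Δλ = ((67.523 − -30.581 + 180) mod 360) − 180 = 98.104°.
Going east by 98.104° from -30.581° reaches +67.523° without touching 180°.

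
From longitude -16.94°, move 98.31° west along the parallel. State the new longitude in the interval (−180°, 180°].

-115.25°

Start at -16.94°; shift −98.31° → -115.25°.
-115.25° already lies in (−180°, 180°].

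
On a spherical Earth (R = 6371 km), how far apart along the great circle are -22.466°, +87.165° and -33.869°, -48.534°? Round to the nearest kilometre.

Δλ = -48.534 − 87.165 = -135.699°.
Δφ = -33.869 − -22.466 = -11.403°.
a = sin²(Δφ/2) + cos φ₁ · cos φ₂ · sin²(Δλ/2) = 0.668089.
c = 2·atan2(√a, √(1−a)) = 1.91365 rad → d = 6371·c ≈ 12191.88 km.

12192 km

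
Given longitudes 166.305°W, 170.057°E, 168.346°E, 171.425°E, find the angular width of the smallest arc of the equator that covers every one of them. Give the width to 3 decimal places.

Sort the longitudes: -166.305°, +168.346°, +170.057°, +171.425°.
Eastward gaps between consecutive values (wrapping around): 334.651°, 1.711°, 1.368°, 22.270°.
Largest gap = 334.651° ⇒ minimal covering band is its complement: 360° − 334.651° = 25.349°.
Band runs from +168.346° eastward to -166.305°, crossing the antimeridian.

25.349°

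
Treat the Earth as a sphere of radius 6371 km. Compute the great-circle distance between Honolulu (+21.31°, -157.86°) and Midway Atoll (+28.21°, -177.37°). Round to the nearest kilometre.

Δλ = -177.37 − -157.86 = -19.51°.
Δφ = 28.21 − 21.31 = 6.90°.
a = sin²(Δφ/2) + cos φ₁ · cos φ₂ · sin²(Δλ/2) = 0.027190.
c = 2·atan2(√a, √(1−a)) = 0.33130 rad → d = 6371·c ≈ 2110.72 km.

2111 km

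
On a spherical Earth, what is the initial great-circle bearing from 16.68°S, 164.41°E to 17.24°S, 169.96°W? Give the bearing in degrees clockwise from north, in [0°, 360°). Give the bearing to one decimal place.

95.1°

Δλ = -169.96 − 164.41 = -334.37°; wrapped into (−180°, 180°]: 25.63°.
θ = atan2( sin Δλ · cos φ₂ , cos φ₁ · sin φ₂ − sin φ₁ · cos φ₂ · cos Δλ )
  = atan2(0.41312, -0.03675) = 95.083° → normalised to [0°, 360°): 95.083°.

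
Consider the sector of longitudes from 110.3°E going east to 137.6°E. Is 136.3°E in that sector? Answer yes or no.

Band width going east from +110.3° to +137.6°: ((137.6 − 110.3) mod 360) = 27.3°.
Offset of +136.3° east of the west edge: ((136.3 − 110.3) mod 360) = 26.0°.
26.0° ≤ 27.3° ⇒ inside.

Yes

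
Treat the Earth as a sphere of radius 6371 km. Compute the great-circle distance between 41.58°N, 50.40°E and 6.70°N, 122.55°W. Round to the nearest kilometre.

14599 km

Δλ = -122.55 − 50.40 = -172.95°.
Δφ = 6.70 − 41.58 = -34.88°.
a = sin²(Δφ/2) + cos φ₁ · cos φ₂ · sin²(Δλ/2) = 0.829937.
c = 2·atan2(√a, √(1−a)) = 2.29145 rad → d = 6371·c ≈ 14598.81 km.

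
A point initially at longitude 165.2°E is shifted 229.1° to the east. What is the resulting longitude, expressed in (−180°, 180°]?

34.3°E

Start at +165.2°; shift +229.1° → +394.3°.
+394.3° lies outside (−180°, 180°]; subtract 360° → +34.3°.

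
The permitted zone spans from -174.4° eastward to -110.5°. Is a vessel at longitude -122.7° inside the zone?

Band width going east from -174.4° to -110.5°: ((-110.5 − -174.4) mod 360) = 63.9°.
Offset of -122.7° east of the west edge: ((-122.7 − -174.4) mod 360) = 51.7°.
51.7° ≤ 63.9° ⇒ inside.

Yes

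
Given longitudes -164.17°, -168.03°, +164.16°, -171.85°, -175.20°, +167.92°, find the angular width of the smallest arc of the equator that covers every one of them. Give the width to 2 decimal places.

31.67°

Sort the longitudes: -175.20°, -171.85°, -168.03°, -164.17°, +164.16°, +167.92°.
Eastward gaps between consecutive values (wrapping around): 3.35°, 3.82°, 3.86°, 328.33°, 3.76°, 16.88°.
Largest gap = 328.33° ⇒ minimal covering band is its complement: 360° − 328.33° = 31.67°.
Band runs from +164.16° eastward to -164.17°, crossing the antimeridian.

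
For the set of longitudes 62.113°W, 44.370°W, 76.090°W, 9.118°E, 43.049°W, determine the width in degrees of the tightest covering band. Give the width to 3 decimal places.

85.208°

Sort the longitudes: -76.090°, -62.113°, -44.370°, -43.049°, +9.118°.
Eastward gaps between consecutive values (wrapping around): 13.977°, 17.743°, 1.321°, 52.167°, 274.792°.
Largest gap = 274.792° ⇒ minimal covering band is its complement: 360° − 274.792° = 85.208°.
Band runs from -76.090° eastward to +9.118°.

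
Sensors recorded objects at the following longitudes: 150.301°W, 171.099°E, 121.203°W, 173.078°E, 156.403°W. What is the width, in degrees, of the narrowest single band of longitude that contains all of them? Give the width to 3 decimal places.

67.698°

Sort the longitudes: -156.403°, -150.301°, -121.203°, +171.099°, +173.078°.
Eastward gaps between consecutive values (wrapping around): 6.102°, 29.098°, 292.302°, 1.979°, 30.519°.
Largest gap = 292.302° ⇒ minimal covering band is its complement: 360° − 292.302° = 67.698°.
Band runs from +171.099° eastward to -121.203°, crossing the antimeridian.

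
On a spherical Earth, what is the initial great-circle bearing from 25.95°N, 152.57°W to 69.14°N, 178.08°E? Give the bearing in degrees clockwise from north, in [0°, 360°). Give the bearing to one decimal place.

346.1°

Δλ = 178.08 − -152.57 = 330.65°; wrapped into (−180°, 180°]: -29.35°.
θ = atan2( sin Δλ · cos φ₂ , cos φ₁ · sin φ₂ − sin φ₁ · cos φ₂ · cos Δλ )
  = atan2(-0.17453, 0.70442) = -13.916° → normalised to [0°, 360°): 346.084°.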